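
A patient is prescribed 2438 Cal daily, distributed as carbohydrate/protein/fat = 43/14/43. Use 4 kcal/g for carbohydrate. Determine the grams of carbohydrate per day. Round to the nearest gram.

Carbohydrate energy = 43% × 2438 = 1048.34 kcal.
At 4 kcal/g: 1048.34 ÷ 4 = 262.085 g.

262 g/day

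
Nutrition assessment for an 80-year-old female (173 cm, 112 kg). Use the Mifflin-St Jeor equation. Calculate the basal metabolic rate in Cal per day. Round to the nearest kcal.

1640 Cal per day

Mifflin-St Jeor (female): BMR = 10(112) + 6.25(173) − 5(80) − 161 = 1120 + 1081.25 − 400 − 161 = 1640.25 kcal/day.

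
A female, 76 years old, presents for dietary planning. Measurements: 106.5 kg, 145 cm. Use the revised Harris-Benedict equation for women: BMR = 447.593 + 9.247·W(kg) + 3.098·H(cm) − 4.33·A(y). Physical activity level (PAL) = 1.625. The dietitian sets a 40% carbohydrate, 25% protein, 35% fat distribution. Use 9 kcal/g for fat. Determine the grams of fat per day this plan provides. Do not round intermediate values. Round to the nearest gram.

98 g/day

Harris-Benedict: BMR = 447.593 + 9.247(106.5) + 3.098(145) − 4.33(76) = 1552.5285 kcal/day.
TEE = 1552.5285 × 1.625 = 2522.8588 kcal/day.
Fat energy = 35% × 2522.8588 = 883.0006 kcal.
Fat = 883.0006 ÷ 9 kcal/g = 98.1112 g.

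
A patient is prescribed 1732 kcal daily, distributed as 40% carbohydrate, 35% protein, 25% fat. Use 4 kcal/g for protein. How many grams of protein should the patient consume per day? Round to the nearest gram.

Protein energy = 35% × 1732 = 606.2 kcal.
At 4 kcal/g: 606.2 ÷ 4 = 151.55 g.

152 g/day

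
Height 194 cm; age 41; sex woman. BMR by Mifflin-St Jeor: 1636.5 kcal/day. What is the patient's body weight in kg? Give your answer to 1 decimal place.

79.0 kg

1636.5 = 10·W + 6.25(194) − 5(41) − 161
10·W = 1636.5 − 846.5 = 790, so W = 79 kg.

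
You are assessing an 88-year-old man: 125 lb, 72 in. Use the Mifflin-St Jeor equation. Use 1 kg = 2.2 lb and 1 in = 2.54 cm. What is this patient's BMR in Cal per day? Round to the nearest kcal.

Convert to metric: weight = 125 ÷ 2.2 = 56.8182 kg; height = 72 × 2.54 = 182.88 cm.
Mifflin-St Jeor (male): BMR = 10(56.8182) + 6.25(182.88) − 5(88) + 5 = 568.1818 + 1143 − 440 + 5 = 1276.1818 kcal/day.

1276 Cal per day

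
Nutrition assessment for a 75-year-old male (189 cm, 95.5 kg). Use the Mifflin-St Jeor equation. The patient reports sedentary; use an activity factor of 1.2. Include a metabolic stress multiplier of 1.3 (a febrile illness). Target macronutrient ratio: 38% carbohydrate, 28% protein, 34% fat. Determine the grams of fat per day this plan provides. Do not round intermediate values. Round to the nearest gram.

Mifflin-St Jeor (male): BMR = 10(95.5) + 6.25(189) − 5(75) + 5 = 955 + 1181.25 − 375 + 5 = 1766.25 kcal/day.
TEE = 1766.25 × 1.2 = 2119.5 kcal/day.
With stress factor 1.3: 2119.5 × 1.3 = 2755.35 kcal/day.
Fat energy = 34% × 2755.35 = 936.819 kcal.
Fat = 936.819 ÷ 9 kcal/g = 104.091 g.

104 g/day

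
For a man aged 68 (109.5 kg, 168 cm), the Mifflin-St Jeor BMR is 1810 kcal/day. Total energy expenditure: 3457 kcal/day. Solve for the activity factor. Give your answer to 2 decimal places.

Activity factor = TEE ÷ BMR = 3457 ÷ 1810 = 1.91.

1.91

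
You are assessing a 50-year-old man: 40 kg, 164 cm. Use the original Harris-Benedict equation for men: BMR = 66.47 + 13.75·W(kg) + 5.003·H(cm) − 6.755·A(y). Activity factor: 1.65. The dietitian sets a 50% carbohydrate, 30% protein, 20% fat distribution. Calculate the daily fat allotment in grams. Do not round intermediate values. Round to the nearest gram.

Harris-Benedict: BMR = 66.47 + 13.75(40) + 5.003(164) − 6.755(50) = 1099.212 kcal/day.
TEE = 1099.212 × 1.65 = 1813.6998 kcal/day.
Fat energy = 20% × 1813.6998 = 362.74 kcal.
Fat = 362.74 ÷ 9 kcal/g = 40.3044 g.

40 g/day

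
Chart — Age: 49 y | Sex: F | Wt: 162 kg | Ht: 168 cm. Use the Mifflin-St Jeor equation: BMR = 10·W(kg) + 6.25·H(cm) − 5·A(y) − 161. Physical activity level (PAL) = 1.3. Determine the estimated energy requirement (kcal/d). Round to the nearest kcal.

2943 kcal/d

Mifflin-St Jeor (female): BMR = 10(162) + 6.25(168) − 5(49) − 161 = 1620 + 1050 − 245 − 161 = 2264 kcal/day.
TEE = BMR × activity factor = 2264 × 1.3 = 2943.2 kcal/day.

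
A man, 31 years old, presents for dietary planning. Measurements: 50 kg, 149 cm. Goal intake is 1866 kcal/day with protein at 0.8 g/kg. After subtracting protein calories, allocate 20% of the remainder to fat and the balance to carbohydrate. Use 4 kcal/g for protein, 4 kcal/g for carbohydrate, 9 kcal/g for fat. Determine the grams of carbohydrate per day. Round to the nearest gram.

Protein = 0.8 × 50 = 40 g → 40 × 4 = 160 kcal.
Non-protein calories = 1866 − 160 = 1706 kcal.
Fat: 20% × 1706 = 341.2 kcal; carbohydrate: 1364.8 kcal.
Carbohydrate: 1364.8 kcal ÷ 4 kcal/g = 341.2 g.

341 g/day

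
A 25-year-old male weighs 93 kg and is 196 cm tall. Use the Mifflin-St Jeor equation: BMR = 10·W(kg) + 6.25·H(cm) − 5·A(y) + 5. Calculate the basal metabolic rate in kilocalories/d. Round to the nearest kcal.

2035 kilocalories/d

Mifflin-St Jeor (male): BMR = 10(93) + 6.25(196) − 5(25) + 5 = 930 + 1225 − 125 + 5 = 2035 kcal/day.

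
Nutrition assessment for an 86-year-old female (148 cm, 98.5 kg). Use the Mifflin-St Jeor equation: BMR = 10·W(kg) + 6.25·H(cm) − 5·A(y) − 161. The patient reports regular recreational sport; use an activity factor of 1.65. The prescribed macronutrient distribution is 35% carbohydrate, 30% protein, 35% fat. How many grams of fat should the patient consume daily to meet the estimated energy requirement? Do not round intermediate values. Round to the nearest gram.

85 g/day

Mifflin-St Jeor (female): BMR = 10(98.5) + 6.25(148) − 5(86) − 161 = 985 + 925 − 430 − 161 = 1319 kcal/day.
TEE = 1319 × 1.65 = 2176.35 kcal/day.
Fat energy = 35% × 2176.35 = 761.7225 kcal.
Fat = 761.7225 ÷ 9 kcal/g = 84.6358 g.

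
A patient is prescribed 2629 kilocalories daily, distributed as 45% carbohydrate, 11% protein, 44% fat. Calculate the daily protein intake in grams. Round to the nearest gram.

Protein energy = 11% × 2629 = 289.19 kcal.
At 4 kcal/g: 289.19 ÷ 4 = 72.2975 g.

72 g/day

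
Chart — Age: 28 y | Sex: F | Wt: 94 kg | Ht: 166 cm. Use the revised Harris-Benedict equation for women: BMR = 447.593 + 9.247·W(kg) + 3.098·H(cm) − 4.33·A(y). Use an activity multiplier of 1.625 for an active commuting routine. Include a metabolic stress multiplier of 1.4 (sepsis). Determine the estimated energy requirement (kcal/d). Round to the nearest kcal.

3890 kcal/d

Harris-Benedict: BMR = 447.593 + 9.247(94) + 3.098(166) − 4.33(28) = 1709.839 kcal/day.
TEE = BMR × activity factor = 1709.839 × 1.625 = 2778.4884 kcal/day.
Apply stress factor: 2778.4884 × 1.4 = 3889.8837 kcal/day.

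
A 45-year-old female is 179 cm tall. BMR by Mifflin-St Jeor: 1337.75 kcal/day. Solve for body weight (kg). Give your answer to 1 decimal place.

60.5 kg

1337.75 = 10·W + 6.25(179) − 5(45) − 161
10·W = 1337.75 − 732.75 = 605, so W = 60.5 kg.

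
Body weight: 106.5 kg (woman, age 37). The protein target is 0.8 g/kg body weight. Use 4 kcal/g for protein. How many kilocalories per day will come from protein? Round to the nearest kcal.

Protein = 0.8 g/kg × 106.5 kg = 85.2 g/day.
Protein energy = 85.2 g × 4 kcal/g = 340.8 kcal/day.

341 kcal/day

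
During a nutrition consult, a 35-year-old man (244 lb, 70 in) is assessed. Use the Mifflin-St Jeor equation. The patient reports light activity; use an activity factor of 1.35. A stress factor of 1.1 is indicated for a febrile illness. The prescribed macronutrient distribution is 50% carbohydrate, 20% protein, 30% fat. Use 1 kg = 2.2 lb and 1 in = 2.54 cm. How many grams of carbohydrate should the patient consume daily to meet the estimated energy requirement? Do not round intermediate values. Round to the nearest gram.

Convert to metric: weight = 244 ÷ 2.2 = 110.9091 kg; height = 70 × 2.54 = 177.8 cm.
Mifflin-St Jeor (male): BMR = 10(110.9091) + 6.25(177.8) − 5(35) + 5 = 1109.0909 + 1111.25 − 175 + 5 = 2050.3409 kcal/day.
TEE = 2050.3409 × 1.35 = 2767.9602 kcal/day.
With stress factor 1.1: 2767.9602 × 1.1 = 3044.7563 kcal/day.
Carbohydrate energy = 50% × 3044.7563 = 1522.3781 kcal.
Carbohydrate = 1522.3781 ÷ 4 kcal/g = 380.5945 g.

381 g/day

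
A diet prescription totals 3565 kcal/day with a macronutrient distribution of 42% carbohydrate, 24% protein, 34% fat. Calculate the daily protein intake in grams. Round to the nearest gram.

Protein energy = 24% × 3565 = 855.6 kcal.
At 4 kcal/g: 855.6 ÷ 4 = 213.9 g.

214 g/day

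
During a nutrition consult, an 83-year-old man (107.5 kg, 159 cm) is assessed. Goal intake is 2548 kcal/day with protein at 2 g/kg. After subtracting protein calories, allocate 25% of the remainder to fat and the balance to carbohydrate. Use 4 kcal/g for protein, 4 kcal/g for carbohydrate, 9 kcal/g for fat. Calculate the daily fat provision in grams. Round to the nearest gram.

Protein = 2 × 107.5 = 215 g → 215 × 4 = 860 kcal.
Non-protein calories = 2548 − 860 = 1688 kcal.
Fat: 25% × 1688 = 422 kcal; carbohydrate: 1266 kcal.
Fat: 422 kcal ÷ 9 kcal/g = 46.8889 g.

47 g/day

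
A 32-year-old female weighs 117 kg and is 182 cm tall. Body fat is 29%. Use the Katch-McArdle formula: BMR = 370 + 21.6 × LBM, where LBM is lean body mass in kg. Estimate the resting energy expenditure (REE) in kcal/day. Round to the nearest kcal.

2164 kcal/day

LBM = 117 × (1 − 0.29) = 83.07 kg. Katch-McArdle: BMR = 370 + 21.6 × 83.07 = 2164.312 kcal/day.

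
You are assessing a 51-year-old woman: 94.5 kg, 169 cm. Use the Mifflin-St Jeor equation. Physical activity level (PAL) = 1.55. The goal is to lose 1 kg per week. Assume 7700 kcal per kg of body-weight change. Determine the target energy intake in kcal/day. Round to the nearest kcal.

Mifflin-St Jeor (female): BMR = 10(94.5) + 6.25(169) − 5(51) − 161 = 945 + 1056.25 − 255 − 161 = 1585.25 kcal/day.
TEE = 1585.25 × 1.55 = 2457.1375 kcal/day.
Required daily deficit = 1 × 7700 ÷ 7 = 1100 kcal/day.
Target intake = 2457.1375 − 1100 = 1357.1375 kcal/day.

1357 kcal/day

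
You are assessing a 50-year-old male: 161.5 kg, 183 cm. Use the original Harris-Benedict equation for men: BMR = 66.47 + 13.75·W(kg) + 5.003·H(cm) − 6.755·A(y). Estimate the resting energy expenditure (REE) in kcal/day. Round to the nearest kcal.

Harris-Benedict: BMR = 66.47 + 13.75(161.5) + 5.003(183) − 6.755(50) = 2864.894 kcal/day.

2865 kcal/day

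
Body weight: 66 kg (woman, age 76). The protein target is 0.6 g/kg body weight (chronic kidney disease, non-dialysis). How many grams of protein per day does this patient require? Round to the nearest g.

40 g/day

Protein = 0.6 g/kg × 66 kg = 39.6 g/day.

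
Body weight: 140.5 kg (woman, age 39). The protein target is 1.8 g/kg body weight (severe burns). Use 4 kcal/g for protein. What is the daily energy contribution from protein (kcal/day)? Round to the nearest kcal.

Protein = 1.8 g/kg × 140.5 kg = 252.9 g/day.
Protein energy = 252.9 g × 4 kcal/g = 1011.6 kcal/day.

1012 kcal/day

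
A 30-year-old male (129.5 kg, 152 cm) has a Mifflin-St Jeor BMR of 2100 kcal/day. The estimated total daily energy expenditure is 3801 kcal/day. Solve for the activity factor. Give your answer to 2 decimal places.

1.81

Activity factor = TEE ÷ BMR = 3801 ÷ 2100 = 1.81.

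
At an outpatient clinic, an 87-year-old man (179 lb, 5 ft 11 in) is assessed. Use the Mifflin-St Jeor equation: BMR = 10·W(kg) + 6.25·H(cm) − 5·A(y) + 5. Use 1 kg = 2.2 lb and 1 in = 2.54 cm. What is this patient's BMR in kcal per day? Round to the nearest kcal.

1511 kcal per day

Convert to metric: weight = 179 ÷ 2.2 = 81.3636 kg; height = (5×12 + 11) × 2.54 = 71 × 2.54 = 180.34 cm.
Mifflin-St Jeor (male): BMR = 10(81.3636) + 6.25(180.34) − 5(87) + 5 = 813.6364 + 1127.125 − 435 + 5 = 1510.7614 kcal/day.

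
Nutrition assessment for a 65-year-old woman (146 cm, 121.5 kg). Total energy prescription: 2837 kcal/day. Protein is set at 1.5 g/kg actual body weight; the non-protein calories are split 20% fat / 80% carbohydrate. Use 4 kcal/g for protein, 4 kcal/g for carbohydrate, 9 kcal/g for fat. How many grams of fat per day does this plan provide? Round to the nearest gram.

Protein = 1.5 × 121.5 = 182.25 g → 182.25 × 4 = 729 kcal.
Non-protein calories = 2837 − 729 = 2108 kcal.
Fat: 20% × 2108 = 421.6 kcal; carbohydrate: 1686.4 kcal.
Fat: 421.6 kcal ÷ 9 kcal/g = 46.8444 g.

47 g/day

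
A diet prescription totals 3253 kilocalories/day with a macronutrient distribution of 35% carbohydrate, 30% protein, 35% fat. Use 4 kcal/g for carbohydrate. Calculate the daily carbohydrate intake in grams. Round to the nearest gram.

Carbohydrate energy = 35% × 3253 = 1138.55 kcal.
At 4 kcal/g: 1138.55 ÷ 4 = 284.6375 g.

285 g/day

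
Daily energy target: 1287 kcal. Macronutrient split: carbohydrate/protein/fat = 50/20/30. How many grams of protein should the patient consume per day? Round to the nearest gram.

Protein energy = 20% × 1287 = 257.4 kcal.
At 4 kcal/g: 257.4 ÷ 4 = 64.35 g.

64 g/day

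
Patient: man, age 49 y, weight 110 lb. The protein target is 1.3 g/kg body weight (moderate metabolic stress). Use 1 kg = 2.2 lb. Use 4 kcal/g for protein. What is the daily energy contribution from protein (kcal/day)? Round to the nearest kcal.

Weight in kg = 110 ÷ 2.2 = 50 kg.
Protein = 1.3 g/kg × 50 kg = 65 g/day.
Protein energy = 65 g × 4 kcal/g = 260 kcal/day.

260 kcal/day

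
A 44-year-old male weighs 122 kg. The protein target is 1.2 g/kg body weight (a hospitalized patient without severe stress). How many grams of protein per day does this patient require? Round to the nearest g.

146 g/day

Protein = 1.2 g/kg × 122 kg = 146.4 g/day.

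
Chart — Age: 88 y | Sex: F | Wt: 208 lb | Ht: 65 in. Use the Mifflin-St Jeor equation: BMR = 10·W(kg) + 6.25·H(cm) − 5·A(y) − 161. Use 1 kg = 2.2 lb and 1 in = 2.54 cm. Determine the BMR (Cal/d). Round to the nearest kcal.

Convert to metric: weight = 208 ÷ 2.2 = 94.5455 kg; height = 65 × 2.54 = 165.1 cm.
Mifflin-St Jeor (female): BMR = 10(94.5455) + 6.25(165.1) − 5(88) − 161 = 945.4545 + 1031.875 − 440 − 161 = 1376.3295 kcal/day.

1376 Cal/d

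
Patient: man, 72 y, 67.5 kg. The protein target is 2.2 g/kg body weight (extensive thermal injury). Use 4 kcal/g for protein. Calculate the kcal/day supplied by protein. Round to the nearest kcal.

Protein = 2.2 g/kg × 67.5 kg = 148.5 g/day.
Protein energy = 148.5 g × 4 kcal/g = 594 kcal/day.

594 kcal/day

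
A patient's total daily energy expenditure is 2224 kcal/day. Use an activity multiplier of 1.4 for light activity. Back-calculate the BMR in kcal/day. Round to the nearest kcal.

1589 kcal/day

BMR = TEE ÷ activity factor = 2224 ÷ 1.4 = 1588.5714 kcal/day.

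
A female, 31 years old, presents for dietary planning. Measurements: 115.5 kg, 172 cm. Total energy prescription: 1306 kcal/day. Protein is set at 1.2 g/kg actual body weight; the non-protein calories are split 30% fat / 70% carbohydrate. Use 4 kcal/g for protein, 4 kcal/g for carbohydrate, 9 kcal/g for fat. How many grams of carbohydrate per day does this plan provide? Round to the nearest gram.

Protein = 1.2 × 115.5 = 138.6 g → 138.6 × 4 = 554.4 kcal.
Non-protein calories = 1306 − 554.4 = 751.6 kcal.
Fat: 30% × 751.6 = 225.48 kcal; carbohydrate: 526.12 kcal.
Carbohydrate: 526.12 kcal ÷ 4 kcal/g = 131.53 g.

132 g/day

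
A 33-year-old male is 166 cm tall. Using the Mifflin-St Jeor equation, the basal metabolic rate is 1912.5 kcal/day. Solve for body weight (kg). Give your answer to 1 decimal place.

103.5 kg

1912.5 = 10·W + 6.25(166) − 5(33) + 5
10·W = 1912.5 − 877.5 = 1035, so W = 103.5 kg.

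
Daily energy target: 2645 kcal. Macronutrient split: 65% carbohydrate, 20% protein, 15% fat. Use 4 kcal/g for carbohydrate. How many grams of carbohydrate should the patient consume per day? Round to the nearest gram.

430 g/day

Carbohydrate energy = 65% × 2645 = 1719.25 kcal.
At 4 kcal/g: 1719.25 ÷ 4 = 429.8125 g.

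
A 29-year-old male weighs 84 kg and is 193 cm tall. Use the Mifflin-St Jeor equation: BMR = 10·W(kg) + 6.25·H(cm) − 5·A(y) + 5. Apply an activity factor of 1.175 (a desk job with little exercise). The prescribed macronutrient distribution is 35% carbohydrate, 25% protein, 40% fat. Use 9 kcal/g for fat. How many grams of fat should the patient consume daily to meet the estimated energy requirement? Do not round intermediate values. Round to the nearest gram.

100 g/day

Mifflin-St Jeor (male): BMR = 10(84) + 6.25(193) − 5(29) + 5 = 840 + 1206.25 − 145 + 5 = 1906.25 kcal/day.
TEE = 1906.25 × 1.175 = 2239.8438 kcal/day.
Fat energy = 40% × 2239.8438 = 895.9375 kcal.
Fat = 895.9375 ÷ 9 kcal/g = 99.5486 g.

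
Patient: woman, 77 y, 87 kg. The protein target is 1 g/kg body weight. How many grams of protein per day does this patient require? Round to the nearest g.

87 g/day

Protein = 1 g/kg × 87 kg = 87 g/day.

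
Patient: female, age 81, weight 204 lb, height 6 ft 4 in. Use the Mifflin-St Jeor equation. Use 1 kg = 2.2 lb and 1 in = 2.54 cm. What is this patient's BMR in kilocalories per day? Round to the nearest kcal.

1568 kilocalories per day

Convert to metric: weight = 204 ÷ 2.2 = 92.7273 kg; height = (6×12 + 4) × 2.54 = 76 × 2.54 = 193.04 cm.
Mifflin-St Jeor (female): BMR = 10(92.7273) + 6.25(193.04) − 5(81) − 161 = 927.2727 + 1206.5 − 405 − 161 = 1567.7727 kcal/day.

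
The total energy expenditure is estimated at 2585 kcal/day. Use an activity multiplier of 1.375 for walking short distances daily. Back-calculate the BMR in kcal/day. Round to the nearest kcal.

1880 kcal/day

BMR = TEE ÷ activity factor = 2585 ÷ 1.375 = 1880 kcal/day.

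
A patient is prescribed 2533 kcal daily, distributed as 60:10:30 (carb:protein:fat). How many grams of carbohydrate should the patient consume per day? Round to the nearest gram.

Carbohydrate energy = 60% × 2533 = 1519.8 kcal.
At 4 kcal/g: 1519.8 ÷ 4 = 379.95 g.

380 g/day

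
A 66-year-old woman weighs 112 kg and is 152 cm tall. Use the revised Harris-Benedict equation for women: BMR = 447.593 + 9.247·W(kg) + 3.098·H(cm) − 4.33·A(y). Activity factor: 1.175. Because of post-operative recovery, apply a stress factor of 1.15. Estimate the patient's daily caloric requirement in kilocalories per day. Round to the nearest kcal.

2254 kilocalories per day

Harris-Benedict: BMR = 447.593 + 9.247(112) + 3.098(152) − 4.33(66) = 1668.373 kcal/day.
TEE = BMR × activity factor = 1668.373 × 1.175 = 1960.3383 kcal/day.
Apply stress factor: 1960.3383 × 1.15 = 2254.389 kcal/day.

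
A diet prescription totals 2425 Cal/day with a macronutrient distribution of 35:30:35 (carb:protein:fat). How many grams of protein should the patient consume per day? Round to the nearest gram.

182 g/day

Protein energy = 30% × 2425 = 727.5 kcal.
At 4 kcal/g: 727.5 ÷ 4 = 181.875 g.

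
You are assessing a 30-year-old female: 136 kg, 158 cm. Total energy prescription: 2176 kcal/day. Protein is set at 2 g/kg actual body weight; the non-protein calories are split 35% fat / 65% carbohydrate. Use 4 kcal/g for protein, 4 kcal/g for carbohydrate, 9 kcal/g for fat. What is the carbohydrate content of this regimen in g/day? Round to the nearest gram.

Protein = 2 × 136 = 272 g → 272 × 4 = 1088 kcal.
Non-protein calories = 2176 − 1088 = 1088 kcal.
Fat: 35% × 1088 = 380.8 kcal; carbohydrate: 707.2 kcal.
Carbohydrate: 707.2 kcal ÷ 4 kcal/g = 176.8 g.

177 g/day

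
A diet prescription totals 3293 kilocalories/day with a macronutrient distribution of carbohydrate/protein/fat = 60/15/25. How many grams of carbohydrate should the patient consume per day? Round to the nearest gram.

Carbohydrate energy = 60% × 3293 = 1975.8 kcal.
At 4 kcal/g: 1975.8 ÷ 4 = 493.95 g.

494 g/day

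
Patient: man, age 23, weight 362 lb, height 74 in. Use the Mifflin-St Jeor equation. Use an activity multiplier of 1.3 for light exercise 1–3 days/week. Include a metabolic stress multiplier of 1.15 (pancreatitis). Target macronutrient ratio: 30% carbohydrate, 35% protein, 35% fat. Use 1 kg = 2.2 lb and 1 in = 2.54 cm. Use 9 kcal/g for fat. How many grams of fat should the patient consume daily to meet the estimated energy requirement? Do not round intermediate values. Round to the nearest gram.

Convert to metric: weight = 362 ÷ 2.2 = 164.5455 kg; height = 74 × 2.54 = 187.96 cm.
Mifflin-St Jeor (male): BMR = 10(164.5455) + 6.25(187.96) − 5(23) + 5 = 1645.4545 + 1174.75 − 115 + 5 = 2710.2045 kcal/day.
TEE = 2710.2045 × 1.3 = 3523.2659 kcal/day.
With stress factor 1.15: 3523.2659 × 1.15 = 4051.7558 kcal/day.
Fat energy = 35% × 4051.7558 = 1418.1145 kcal.
Fat = 1418.1145 ÷ 9 kcal/g = 157.5683 g.

158 g/day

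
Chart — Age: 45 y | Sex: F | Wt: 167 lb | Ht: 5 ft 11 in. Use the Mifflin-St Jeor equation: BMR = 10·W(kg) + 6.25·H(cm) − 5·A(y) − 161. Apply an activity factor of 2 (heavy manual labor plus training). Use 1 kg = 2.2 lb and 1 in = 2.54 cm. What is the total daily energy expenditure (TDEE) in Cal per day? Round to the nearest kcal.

Convert to metric: weight = 167 ÷ 2.2 = 75.9091 kg; height = (5×12 + 11) × 2.54 = 71 × 2.54 = 180.34 cm.
Mifflin-St Jeor (female): BMR = 10(75.9091) + 6.25(180.34) − 5(45) − 161 = 759.0909 + 1127.125 − 225 − 161 = 1500.2159 kcal/day.
TEE = BMR × activity factor = 1500.2159 × 2 = 3000.4318 kcal/day.

3000 Cal per day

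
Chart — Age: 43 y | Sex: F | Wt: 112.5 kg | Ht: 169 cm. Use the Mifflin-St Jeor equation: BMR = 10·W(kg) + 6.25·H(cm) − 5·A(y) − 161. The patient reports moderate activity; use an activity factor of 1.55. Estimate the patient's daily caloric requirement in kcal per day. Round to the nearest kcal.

Mifflin-St Jeor (female): BMR = 10(112.5) + 6.25(169) − 5(43) − 161 = 1125 + 1056.25 − 215 − 161 = 1805.25 kcal/day.
TEE = BMR × activity factor = 1805.25 × 1.55 = 2798.1375 kcal/day.

2798 kcal per day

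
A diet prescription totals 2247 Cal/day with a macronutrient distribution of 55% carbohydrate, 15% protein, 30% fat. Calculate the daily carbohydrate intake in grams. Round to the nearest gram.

Carbohydrate energy = 55% × 2247 = 1235.85 kcal.
At 4 kcal/g: 1235.85 ÷ 4 = 308.9625 g.

309 g/day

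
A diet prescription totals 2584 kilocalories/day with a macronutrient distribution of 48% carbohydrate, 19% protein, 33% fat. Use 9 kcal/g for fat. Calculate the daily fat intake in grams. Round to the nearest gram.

Fat energy = 33% × 2584 = 852.72 kcal.
At 9 kcal/g: 852.72 ÷ 9 = 94.7467 g.

95 g/day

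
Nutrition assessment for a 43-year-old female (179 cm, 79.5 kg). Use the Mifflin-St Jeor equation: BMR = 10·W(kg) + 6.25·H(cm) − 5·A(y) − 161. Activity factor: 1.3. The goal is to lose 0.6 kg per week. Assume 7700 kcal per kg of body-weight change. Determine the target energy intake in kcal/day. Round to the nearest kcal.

Mifflin-St Jeor (female): BMR = 10(79.5) + 6.25(179) − 5(43) − 161 = 795 + 1118.75 − 215 − 161 = 1537.75 kcal/day.
TEE = 1537.75 × 1.3 = 1999.075 kcal/day.
Required daily deficit = 0.6 × 7700 ÷ 7 = 660 kcal/day.
Target intake = 1999.075 − 660 = 1339.075 kcal/day.

1339 kcal/day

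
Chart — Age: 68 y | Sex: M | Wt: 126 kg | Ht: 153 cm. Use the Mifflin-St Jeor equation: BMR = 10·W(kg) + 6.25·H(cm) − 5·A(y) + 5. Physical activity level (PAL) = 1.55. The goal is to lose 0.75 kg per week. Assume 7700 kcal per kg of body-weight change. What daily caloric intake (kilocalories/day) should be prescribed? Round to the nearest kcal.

Mifflin-St Jeor (male): BMR = 10(126) + 6.25(153) − 5(68) + 5 = 1260 + 956.25 − 340 + 5 = 1881.25 kcal/day.
TEE = 1881.25 × 1.55 = 2915.9375 kcal/day.
Required daily deficit = 0.75 × 7700 ÷ 7 = 825 kcal/day.
Target intake = 2915.9375 − 825 = 2090.9375 kcal/day.

2091 kilocalories/day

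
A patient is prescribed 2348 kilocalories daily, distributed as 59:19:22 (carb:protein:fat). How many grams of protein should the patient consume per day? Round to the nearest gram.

112 g/day

Protein energy = 19% × 2348 = 446.12 kcal.
At 4 kcal/g: 446.12 ÷ 4 = 111.53 g.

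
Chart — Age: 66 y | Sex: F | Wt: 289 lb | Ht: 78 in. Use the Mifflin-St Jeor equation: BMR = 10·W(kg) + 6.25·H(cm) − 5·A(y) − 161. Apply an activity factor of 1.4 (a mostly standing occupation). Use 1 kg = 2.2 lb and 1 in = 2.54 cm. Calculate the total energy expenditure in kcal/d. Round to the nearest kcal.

Convert to metric: weight = 289 ÷ 2.2 = 131.3636 kg; height = 78 × 2.54 = 198.12 cm.
Mifflin-St Jeor (female): BMR = 10(131.3636) + 6.25(198.12) − 5(66) − 161 = 1313.6364 + 1238.25 − 330 − 161 = 2060.8864 kcal/day.
TEE = BMR × activity factor = 2060.8864 × 1.4 = 2885.2409 kcal/day.

2885 kcal/d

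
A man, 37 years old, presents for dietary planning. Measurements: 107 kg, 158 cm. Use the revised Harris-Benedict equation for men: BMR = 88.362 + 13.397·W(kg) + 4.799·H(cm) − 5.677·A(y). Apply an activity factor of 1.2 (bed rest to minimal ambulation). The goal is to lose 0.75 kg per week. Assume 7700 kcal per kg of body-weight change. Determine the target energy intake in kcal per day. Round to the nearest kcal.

1659 kcal per day

Harris-Benedict: BMR = 88.362 + 13.397(107) + 4.799(158) − 5.677(37) = 2070.034 kcal/day.
TEE = 2070.034 × 1.2 = 2484.0408 kcal/day.
Required daily deficit = 0.75 × 7700 ÷ 7 = 825 kcal/day.
Target intake = 2484.0408 − 825 = 1659.0408 kcal/day.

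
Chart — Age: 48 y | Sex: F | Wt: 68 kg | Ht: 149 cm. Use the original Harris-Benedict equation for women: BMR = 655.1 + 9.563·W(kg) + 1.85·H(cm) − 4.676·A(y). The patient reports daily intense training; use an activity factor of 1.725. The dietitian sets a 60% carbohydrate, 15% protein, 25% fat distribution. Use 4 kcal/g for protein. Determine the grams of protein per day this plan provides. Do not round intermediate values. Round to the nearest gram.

Harris-Benedict: BMR = 655.1 + 9.563(68) + 1.85(149) − 4.676(48) = 1356.586 kcal/day.
TEE = 1356.586 × 1.725 = 2340.1109 kcal/day.
Protein energy = 15% × 2340.1109 = 351.0166 kcal.
Protein = 351.0166 ÷ 4 kcal/g = 87.7542 g.

88 g/day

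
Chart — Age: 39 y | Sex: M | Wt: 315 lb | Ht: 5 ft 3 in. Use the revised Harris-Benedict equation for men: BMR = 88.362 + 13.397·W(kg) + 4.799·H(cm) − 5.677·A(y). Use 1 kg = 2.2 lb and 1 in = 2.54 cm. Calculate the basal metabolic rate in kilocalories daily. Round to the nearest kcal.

Convert to metric: weight = 315 ÷ 2.2 = 143.1818 kg; height = (5×12 + 3) × 2.54 = 63 × 2.54 = 160.02 cm.
Harris-Benedict: BMR = 88.362 + 13.397(143.1818) + 4.799(160.02) − 5.677(39) = 2553.1018 kcal/day.

2553 kilocalories daily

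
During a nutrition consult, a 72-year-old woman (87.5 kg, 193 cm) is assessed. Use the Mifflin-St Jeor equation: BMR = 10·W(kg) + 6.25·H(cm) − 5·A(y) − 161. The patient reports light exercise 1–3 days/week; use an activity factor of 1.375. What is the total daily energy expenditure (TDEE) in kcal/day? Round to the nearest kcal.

2145 kcal/day

Mifflin-St Jeor (female): BMR = 10(87.5) + 6.25(193) − 5(72) − 161 = 875 + 1206.25 − 360 − 161 = 1560.25 kcal/day.
TEE = BMR × activity factor = 1560.25 × 1.375 = 2145.3438 kcal/day.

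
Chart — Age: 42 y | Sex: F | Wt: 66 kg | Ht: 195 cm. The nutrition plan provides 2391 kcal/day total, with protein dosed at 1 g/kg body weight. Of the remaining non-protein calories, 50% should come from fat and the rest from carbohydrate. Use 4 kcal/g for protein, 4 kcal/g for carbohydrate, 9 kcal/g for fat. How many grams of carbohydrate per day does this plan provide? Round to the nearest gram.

266 g/day

Protein = 1 × 66 = 66 g → 66 × 4 = 264 kcal.
Non-protein calories = 2391 − 264 = 2127 kcal.
Fat: 50% × 2127 = 1063.5 kcal; carbohydrate: 1063.5 kcal.
Carbohydrate: 1063.5 kcal ÷ 4 kcal/g = 265.875 g.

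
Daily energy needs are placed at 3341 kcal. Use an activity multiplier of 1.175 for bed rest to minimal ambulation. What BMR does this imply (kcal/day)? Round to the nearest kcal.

BMR = TEE ÷ activity factor = 3341 ÷ 1.175 = 2843.4043 kcal/day.

2843 kcal/day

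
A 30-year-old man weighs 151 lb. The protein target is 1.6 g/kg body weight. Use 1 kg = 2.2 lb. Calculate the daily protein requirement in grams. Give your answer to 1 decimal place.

Weight in kg = 151 ÷ 2.2 = 68.6364 kg.
Protein = 1.6 g/kg × 68.6364 kg = 109.8182 g/day.

109.8 g/day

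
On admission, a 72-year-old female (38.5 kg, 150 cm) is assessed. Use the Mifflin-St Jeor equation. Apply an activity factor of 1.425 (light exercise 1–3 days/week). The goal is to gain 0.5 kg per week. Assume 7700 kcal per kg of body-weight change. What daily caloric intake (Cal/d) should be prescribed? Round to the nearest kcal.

Mifflin-St Jeor (female): BMR = 10(38.5) + 6.25(150) − 5(72) − 161 = 385 + 937.5 − 360 − 161 = 801.5 kcal/day.
TEE = 801.5 × 1.425 = 1142.1375 kcal/day.
Required daily surplus = 0.5 × 7700 ÷ 7 = 550 kcal/day.
Target intake = 1142.1375 + 550 = 1692.1375 kcal/day.

1692 Cal/d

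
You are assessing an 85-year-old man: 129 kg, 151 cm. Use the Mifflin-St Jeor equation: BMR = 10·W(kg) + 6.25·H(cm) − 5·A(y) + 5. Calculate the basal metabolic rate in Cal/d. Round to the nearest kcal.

Mifflin-St Jeor (male): BMR = 10(129) + 6.25(151) − 5(85) + 5 = 1290 + 943.75 − 425 + 5 = 1813.75 kcal/day.

1814 Cal/d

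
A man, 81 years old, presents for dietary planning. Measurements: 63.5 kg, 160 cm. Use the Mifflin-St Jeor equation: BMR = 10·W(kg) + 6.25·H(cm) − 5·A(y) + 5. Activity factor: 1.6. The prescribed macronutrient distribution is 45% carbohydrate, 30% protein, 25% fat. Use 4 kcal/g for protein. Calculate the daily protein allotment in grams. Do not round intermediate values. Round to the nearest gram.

148 g/day

Mifflin-St Jeor (male): BMR = 10(63.5) + 6.25(160) − 5(81) + 5 = 635 + 1000 − 405 + 5 = 1235 kcal/day.
TEE = 1235 × 1.6 = 1976 kcal/day.
Protein energy = 30% × 1976 = 592.8 kcal.
Protein = 592.8 ÷ 4 kcal/g = 148.2 g.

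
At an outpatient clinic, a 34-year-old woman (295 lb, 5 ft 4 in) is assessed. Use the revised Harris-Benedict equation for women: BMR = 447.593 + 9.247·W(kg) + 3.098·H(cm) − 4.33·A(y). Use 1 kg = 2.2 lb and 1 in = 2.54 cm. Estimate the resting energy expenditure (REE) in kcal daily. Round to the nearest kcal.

Convert to metric: weight = 295 ÷ 2.2 = 134.0909 kg; height = (5×12 + 4) × 2.54 = 64 × 2.54 = 162.56 cm.
Harris-Benedict: BMR = 447.593 + 9.247(134.0909) + 3.098(162.56) − 4.33(34) = 2043.9225 kcal/day.

2044 kcal daily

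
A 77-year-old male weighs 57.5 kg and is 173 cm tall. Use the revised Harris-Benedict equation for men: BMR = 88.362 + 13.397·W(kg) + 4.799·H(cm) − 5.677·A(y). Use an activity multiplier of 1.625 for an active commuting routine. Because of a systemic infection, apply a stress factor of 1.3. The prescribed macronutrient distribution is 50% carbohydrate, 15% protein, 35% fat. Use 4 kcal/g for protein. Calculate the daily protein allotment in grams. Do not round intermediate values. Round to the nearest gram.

99 g/day

Harris-Benedict: BMR = 88.362 + 13.397(57.5) + 4.799(173) − 5.677(77) = 1251.7875 kcal/day.
TEE = 1251.7875 × 1.625 = 2034.1547 kcal/day.
With stress factor 1.3: 2034.1547 × 1.3 = 2644.4011 kcal/day.
Protein energy = 15% × 2644.4011 = 396.6602 kcal.
Protein = 396.6602 ÷ 4 kcal/g = 99.165 g.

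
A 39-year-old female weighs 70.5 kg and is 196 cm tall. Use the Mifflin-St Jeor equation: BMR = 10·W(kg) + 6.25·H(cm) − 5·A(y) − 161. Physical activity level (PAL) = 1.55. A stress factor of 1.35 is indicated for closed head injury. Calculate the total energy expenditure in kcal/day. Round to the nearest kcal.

3294 kcal/day

Mifflin-St Jeor (female): BMR = 10(70.5) + 6.25(196) − 5(39) − 161 = 705 + 1225 − 195 − 161 = 1574 kcal/day.
TEE = BMR × activity factor = 1574 × 1.55 = 2439.7 kcal/day.
Apply stress factor: 2439.7 × 1.35 = 3293.595 kcal/day.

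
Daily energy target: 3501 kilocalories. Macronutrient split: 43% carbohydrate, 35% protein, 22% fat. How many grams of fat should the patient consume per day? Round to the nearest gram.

Fat energy = 22% × 3501 = 770.22 kcal.
At 9 kcal/g: 770.22 ÷ 9 = 85.58 g.

86 g/day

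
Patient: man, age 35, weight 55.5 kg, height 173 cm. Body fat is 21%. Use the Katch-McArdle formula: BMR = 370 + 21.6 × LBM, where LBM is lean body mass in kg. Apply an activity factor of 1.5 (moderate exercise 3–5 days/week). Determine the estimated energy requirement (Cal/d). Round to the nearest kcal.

LBM = 55.5 × (1 − 0.21) = 43.845 kg. Katch-McArdle: BMR = 370 + 21.6 × 43.845 = 1317.052 kcal/day.
TEE = BMR × activity factor = 1317.052 × 1.5 = 1975.578 kcal/day.

1976 Cal/d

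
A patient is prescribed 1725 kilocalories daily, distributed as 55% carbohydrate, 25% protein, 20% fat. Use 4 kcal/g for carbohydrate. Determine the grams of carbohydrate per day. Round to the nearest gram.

237 g/day

Carbohydrate energy = 55% × 1725 = 948.75 kcal.
At 4 kcal/g: 948.75 ÷ 4 = 237.1875 g.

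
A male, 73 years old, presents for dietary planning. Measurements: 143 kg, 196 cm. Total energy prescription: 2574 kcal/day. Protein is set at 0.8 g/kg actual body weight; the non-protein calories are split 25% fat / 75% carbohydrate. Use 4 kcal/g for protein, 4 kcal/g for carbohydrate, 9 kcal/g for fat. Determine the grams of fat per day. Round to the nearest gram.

Protein = 0.8 × 143 = 114.4 g → 114.4 × 4 = 457.6 kcal.
Non-protein calories = 2574 − 457.6 = 2116.4 kcal.
Fat: 25% × 2116.4 = 529.1 kcal; carbohydrate: 1587.3 kcal.
Fat: 529.1 kcal ÷ 9 kcal/g = 58.7889 g.

59 g/day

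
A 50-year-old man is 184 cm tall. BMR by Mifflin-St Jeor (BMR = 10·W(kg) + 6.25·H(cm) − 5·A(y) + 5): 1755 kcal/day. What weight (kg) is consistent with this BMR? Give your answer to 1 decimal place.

85.0 kg

1755 = 10·W + 6.25(184) − 5(50) + 5
10·W = 1755 − 905 = 850, so W = 85 kg.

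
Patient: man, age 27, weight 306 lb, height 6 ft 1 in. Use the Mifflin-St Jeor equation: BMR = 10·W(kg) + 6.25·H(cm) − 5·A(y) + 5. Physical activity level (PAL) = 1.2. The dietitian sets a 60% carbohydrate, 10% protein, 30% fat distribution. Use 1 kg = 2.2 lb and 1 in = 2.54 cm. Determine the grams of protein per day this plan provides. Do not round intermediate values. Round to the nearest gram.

Convert to metric: weight = 306 ÷ 2.2 = 139.0909 kg; height = (6×12 + 1) × 2.54 = 73 × 2.54 = 185.42 cm.
Mifflin-St Jeor (male): BMR = 10(139.0909) + 6.25(185.42) − 5(27) + 5 = 1390.9091 + 1158.875 − 135 + 5 = 2419.7841 kcal/day.
TEE = 2419.7841 × 1.2 = 2903.7409 kcal/day.
Protein energy = 10% × 2903.7409 = 290.3741 kcal.
Protein = 290.3741 ÷ 4 kcal/g = 72.5935 g.

73 g/day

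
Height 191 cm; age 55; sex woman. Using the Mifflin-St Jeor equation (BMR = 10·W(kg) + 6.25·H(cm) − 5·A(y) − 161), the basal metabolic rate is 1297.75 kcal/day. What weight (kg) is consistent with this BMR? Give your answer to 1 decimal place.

54.0 kg

1297.75 = 10·W + 6.25(191) − 5(55) − 161
10·W = 1297.75 − 757.75 = 540, so W = 54 kg.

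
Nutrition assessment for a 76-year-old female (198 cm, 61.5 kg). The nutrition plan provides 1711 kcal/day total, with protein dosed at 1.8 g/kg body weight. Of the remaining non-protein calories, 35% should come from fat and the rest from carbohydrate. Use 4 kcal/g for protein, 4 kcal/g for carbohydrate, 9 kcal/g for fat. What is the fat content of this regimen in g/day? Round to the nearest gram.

49 g/day

Protein = 1.8 × 61.5 = 110.7 g → 110.7 × 4 = 442.8 kcal.
Non-protein calories = 1711 − 442.8 = 1268.2 kcal.
Fat: 35% × 1268.2 = 443.87 kcal; carbohydrate: 824.33 kcal.
Fat: 443.87 kcal ÷ 9 kcal/g = 49.3189 g.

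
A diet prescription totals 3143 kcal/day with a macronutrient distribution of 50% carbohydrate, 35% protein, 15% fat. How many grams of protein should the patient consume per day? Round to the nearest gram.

275 g/day

Protein energy = 35% × 3143 = 1100.05 kcal.
At 4 kcal/g: 1100.05 ÷ 4 = 275.0125 g.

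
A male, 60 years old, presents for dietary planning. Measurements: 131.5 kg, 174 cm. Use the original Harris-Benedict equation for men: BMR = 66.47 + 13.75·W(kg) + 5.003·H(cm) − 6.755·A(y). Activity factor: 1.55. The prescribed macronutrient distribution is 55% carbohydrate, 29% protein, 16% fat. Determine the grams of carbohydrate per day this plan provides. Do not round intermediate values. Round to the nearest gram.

499 g/day

Harris-Benedict: BMR = 66.47 + 13.75(131.5) + 5.003(174) − 6.755(60) = 2339.817 kcal/day.
TEE = 2339.817 × 1.55 = 3626.7164 kcal/day.
Carbohydrate energy = 55% × 3626.7164 = 1994.694 kcal.
Carbohydrate = 1994.694 ÷ 4 kcal/g = 498.6735 g.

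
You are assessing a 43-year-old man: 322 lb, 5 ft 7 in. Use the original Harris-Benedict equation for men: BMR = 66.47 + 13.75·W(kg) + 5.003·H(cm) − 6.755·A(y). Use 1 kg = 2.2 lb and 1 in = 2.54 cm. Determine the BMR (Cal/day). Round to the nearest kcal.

Convert to metric: weight = 322 ÷ 2.2 = 146.3636 kg; height = (5×12 + 7) × 2.54 = 67 × 2.54 = 170.18 cm.
Harris-Benedict: BMR = 66.47 + 13.75(146.3636) + 5.003(170.18) − 6.755(43) = 2639.9155 kcal/day.

2640 Cal/day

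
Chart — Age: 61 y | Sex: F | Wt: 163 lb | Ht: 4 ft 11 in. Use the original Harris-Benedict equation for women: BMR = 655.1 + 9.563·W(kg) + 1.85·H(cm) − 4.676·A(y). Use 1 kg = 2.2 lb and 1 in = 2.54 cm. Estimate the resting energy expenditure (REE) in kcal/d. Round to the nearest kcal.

Convert to metric: weight = 163 ÷ 2.2 = 74.0909 kg; height = (4×12 + 11) × 2.54 = 59 × 2.54 = 149.86 cm.
Harris-Benedict: BMR = 655.1 + 9.563(74.0909) + 1.85(149.86) − 4.676(61) = 1355.6364 kcal/day.

1356 kcal/d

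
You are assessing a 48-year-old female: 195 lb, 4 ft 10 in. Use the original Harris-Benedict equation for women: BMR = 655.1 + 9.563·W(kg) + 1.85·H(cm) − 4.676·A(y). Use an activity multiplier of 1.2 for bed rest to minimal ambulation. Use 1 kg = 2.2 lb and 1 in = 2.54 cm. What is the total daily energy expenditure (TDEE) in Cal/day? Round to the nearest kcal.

1861 Cal/day

Convert to metric: weight = 195 ÷ 2.2 = 88.6364 kg; height = (4×12 + 10) × 2.54 = 58 × 2.54 = 147.32 cm.
Harris-Benedict: BMR = 655.1 + 9.563(88.6364) + 1.85(147.32) − 4.676(48) = 1550.8235 kcal/day.
TEE = BMR × activity factor = 1550.8235 × 1.2 = 1860.9883 kcal/day.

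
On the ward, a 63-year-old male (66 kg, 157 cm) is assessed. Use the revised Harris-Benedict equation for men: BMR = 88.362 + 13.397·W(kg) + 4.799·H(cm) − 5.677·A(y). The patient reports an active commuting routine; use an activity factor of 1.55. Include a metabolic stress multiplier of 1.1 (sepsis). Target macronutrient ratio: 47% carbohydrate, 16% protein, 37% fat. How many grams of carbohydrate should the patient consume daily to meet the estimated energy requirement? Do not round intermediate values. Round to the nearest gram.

Harris-Benedict: BMR = 88.362 + 13.397(66) + 4.799(157) − 5.677(63) = 1368.356 kcal/day.
TEE = 1368.356 × 1.55 = 2120.9518 kcal/day.
With stress factor 1.1: 2120.9518 × 1.1 = 2333.047 kcal/day.
Carbohydrate energy = 47% × 2333.047 = 1096.5321 kcal.
Carbohydrate = 1096.5321 ÷ 4 kcal/g = 274.133 g.

274 g/day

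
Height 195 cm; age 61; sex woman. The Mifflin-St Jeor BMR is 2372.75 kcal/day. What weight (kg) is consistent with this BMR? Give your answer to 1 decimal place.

162.0 kg

2372.75 = 10·W + 6.25(195) − 5(61) − 161
10·W = 2372.75 − 752.75 = 1620, so W = 162 kg.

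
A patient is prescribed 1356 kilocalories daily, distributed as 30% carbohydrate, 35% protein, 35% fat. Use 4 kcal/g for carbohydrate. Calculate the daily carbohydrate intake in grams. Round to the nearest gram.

Carbohydrate energy = 30% × 1356 = 406.8 kcal.
At 4 kcal/g: 406.8 ÷ 4 = 101.7 g.

102 g/day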